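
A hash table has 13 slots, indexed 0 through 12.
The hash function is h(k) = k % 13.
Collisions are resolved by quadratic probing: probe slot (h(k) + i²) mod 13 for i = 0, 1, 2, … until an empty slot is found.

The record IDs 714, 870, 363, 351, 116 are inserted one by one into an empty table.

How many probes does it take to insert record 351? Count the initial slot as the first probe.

2

Insert 714: h=12, slot 12 empty -> index 12.
Insert 870: h=12, slot 12 occupied -> index 0.
Insert 363: h=12, slots 12,0 occupied -> index 3.
Insert 351: h=0, slot 0 occupied -> index 1.
Insert 116: h=12, slots 12,0,3 occupied -> index 8.
Table: [870, 351, ∅, 363, ∅, ∅, ∅, ∅, 116, ∅, ∅, ∅, 714]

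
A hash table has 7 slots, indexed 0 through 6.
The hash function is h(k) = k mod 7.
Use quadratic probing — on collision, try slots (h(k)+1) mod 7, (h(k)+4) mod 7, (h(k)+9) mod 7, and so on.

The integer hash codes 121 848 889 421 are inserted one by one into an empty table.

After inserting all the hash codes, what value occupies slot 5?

Insert 121: h=2, slot 2 empty → index 2.
Insert 848: h=1, slot 1 empty → index 1.
Insert 889: h=0, slot 0 empty → index 0.
Insert 421: h=1, slots 1,2 occupied → index 5.
Table: [889, 848, 121, —, —, 421, —]

421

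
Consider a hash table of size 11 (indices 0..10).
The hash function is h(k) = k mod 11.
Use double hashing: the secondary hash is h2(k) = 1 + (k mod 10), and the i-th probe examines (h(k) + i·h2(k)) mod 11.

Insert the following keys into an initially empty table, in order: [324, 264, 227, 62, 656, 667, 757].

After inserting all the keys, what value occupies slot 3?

Insert 324: h=5, slot 5 empty -> index 5.
Insert 264: h=0, slot 0 empty -> index 0.
Insert 227: h=7, slot 7 empty -> index 7.
Insert 62: h=7, h2=3, slot 7 occupied -> index 10.
Insert 656: h=7, h2=7, slot 7 occupied -> index 3.
Insert 667: h=7, h2=8, slot 7 occupied -> index 4.
Insert 757: h=9, slot 9 empty -> index 9.
Table: [264, —, —, 656, 667, 324, —, 227, —, 757, 62]

656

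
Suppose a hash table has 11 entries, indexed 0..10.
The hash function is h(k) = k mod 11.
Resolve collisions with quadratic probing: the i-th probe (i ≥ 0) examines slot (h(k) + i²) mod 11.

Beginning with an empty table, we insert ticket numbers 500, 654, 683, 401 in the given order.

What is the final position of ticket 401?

500 hashes to 5; slot 5 is free => place at 5.
654 hashes to 5; 5 taken => place at 6.
683 hashes to 1; slot 1 is free => place at 1.
401 hashes to 5; 5,6 taken => place at 9.
Table: [-, 683, -, -, -, 500, 654, -, -, 401, -]

9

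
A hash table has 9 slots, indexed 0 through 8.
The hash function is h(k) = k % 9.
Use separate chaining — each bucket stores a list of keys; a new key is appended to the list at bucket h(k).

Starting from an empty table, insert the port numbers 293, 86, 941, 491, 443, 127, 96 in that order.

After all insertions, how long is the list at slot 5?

4

Insert 293: h=5, bucket 5 empty → new chain.
Insert 86: h=5, bucket 5 nonempty → append to chain.
Insert 941: h=5, bucket 5 nonempty → append to chain.
Insert 491: h=5, bucket 5 nonempty → append to chain.
Insert 443: h=2, bucket 2 empty → new chain.
Insert 127: h=1, bucket 1 empty → new chain.
Insert 96: h=6, bucket 6 empty → new chain.
Final buckets:
0: -
1: 127
2: 443
3: -
4: -
5: 293 -> 86 -> 941 -> 491
6: 96
7: -
8: -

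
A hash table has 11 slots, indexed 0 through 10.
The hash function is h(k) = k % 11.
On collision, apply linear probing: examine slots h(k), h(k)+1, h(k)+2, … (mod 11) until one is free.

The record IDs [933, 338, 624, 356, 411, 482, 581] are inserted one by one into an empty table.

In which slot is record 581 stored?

1

933 hashes to 9; slot 9 is free → place at 9.
338 hashes to 8; slot 8 is free → place at 8.
624 hashes to 8; 8,9 taken → place at 10.
356 hashes to 4; slot 4 is free → place at 4.
411 hashes to 4; 4 taken → place at 5.
482 hashes to 9; 9,10 taken → place at 0.
581 hashes to 9; 9,10,0 taken → place at 1.
Table: [482, 581, ∅, ∅, 356, 411, ∅, ∅, 338, 933, 624]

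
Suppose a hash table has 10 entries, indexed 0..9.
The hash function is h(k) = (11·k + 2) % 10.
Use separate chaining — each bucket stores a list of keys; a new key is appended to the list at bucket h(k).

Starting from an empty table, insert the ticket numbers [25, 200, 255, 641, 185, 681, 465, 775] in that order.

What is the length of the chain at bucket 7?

5

25 → bucket 7
200 → bucket 2
255 → bucket 7 (collision)
641 → bucket 3
185 → bucket 7 (collision)
681 → bucket 3 (collision)
465 → bucket 7 (collision)
775 → bucket 7 (collision)
Final buckets:
0: —
1: —
2: 200
3: 641 -> 681
4: —
5: —
6: —
7: 25 -> 255 -> 185 -> 465 -> 775
8: —
9: —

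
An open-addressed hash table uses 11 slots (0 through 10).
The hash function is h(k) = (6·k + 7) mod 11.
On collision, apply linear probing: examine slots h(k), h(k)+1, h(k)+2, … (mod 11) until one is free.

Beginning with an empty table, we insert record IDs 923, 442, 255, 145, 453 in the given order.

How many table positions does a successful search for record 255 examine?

2

Insert 923: h=1, slot 1 empty → index 1.
Insert 442: h=8, slot 8 empty → index 8.
Insert 255: h=8, slot 8 occupied → index 9.
Insert 145: h=8, slots 8,9 occupied → index 10.
Insert 453: h=8, slots 8,9,10 occupied → index 0.
Table: [453, 923, ∅, ∅, ∅, ∅, ∅, ∅, 442, 255, 145]
Lookup 255: h=8, probe 8,9 → found at 9.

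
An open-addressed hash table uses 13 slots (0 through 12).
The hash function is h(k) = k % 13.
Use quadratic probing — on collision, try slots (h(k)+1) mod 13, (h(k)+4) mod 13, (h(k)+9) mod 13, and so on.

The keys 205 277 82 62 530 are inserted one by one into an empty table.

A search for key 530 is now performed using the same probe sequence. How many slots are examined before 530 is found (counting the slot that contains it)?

205: h=10 → slot 10
277: h=4 → slot 4
82: h=4, probe 4,5 → slot 5
62: h=10, probe 10,11 → slot 11
530: h=10, probe 10,11,1 → slot 1
Table: [—, 530, —, —, 277, 82, —, —, —, —, 205, 62, —]
Lookup 530: h=10, probe 10,11,1 → found at 1.

3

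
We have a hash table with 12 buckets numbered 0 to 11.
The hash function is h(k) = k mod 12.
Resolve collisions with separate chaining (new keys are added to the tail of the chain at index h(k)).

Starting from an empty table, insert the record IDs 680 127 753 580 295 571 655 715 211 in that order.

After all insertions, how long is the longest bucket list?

6

680 → bucket 8
127 → bucket 7
753 → bucket 9
580 → bucket 4
295 → bucket 7 (collision)
571 → bucket 7 (collision)
655 → bucket 7 (collision)
715 → bucket 7 (collision)
211 → bucket 7 (collision)
Final buckets:
0: —
1: —
2: —
3: —
4: 580
5: —
6: —
7: 127 -> 295 -> 571 -> 655 -> 715 -> 211
8: 680
9: 753
10: —
11: —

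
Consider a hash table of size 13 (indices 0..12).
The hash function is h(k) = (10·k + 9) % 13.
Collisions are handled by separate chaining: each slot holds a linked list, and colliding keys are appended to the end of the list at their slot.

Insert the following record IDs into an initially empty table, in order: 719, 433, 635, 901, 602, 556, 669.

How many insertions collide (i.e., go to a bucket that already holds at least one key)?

Insert 719: h=10, bucket 10 empty → new chain.
Insert 433: h=10, bucket 10 nonempty → append to chain.
Insert 635: h=2, bucket 2 empty → new chain.
Insert 901: h=10, bucket 10 nonempty → append to chain.
Insert 602: h=10, bucket 10 nonempty → append to chain.
Insert 556: h=5, bucket 5 empty → new chain.
Insert 669: h=4, bucket 4 empty → new chain.
Final buckets:
0: —
1: —
2: 635
3: —
4: 669
5: 556
6: —
7: —
8: —
9: —
10: 719 -> 433 -> 901 -> 602
11: —
12: —

3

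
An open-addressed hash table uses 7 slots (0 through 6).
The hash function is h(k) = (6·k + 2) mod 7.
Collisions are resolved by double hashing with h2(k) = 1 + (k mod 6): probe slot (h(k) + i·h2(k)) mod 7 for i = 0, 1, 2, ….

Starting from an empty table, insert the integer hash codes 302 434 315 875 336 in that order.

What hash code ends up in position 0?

875

302 hashes to 1; slot 1 is free => place at 1.
434 hashes to 2; slot 2 is free => place at 2.
315 hashes to 2, h2=4; 2 taken => place at 6.
875 hashes to 2, h2=6; 2,1 taken => place at 0.
336 hashes to 2, h2=1; 2 taken => place at 3.
Table: [875, 302, 434, 336, ∅, ∅, 315]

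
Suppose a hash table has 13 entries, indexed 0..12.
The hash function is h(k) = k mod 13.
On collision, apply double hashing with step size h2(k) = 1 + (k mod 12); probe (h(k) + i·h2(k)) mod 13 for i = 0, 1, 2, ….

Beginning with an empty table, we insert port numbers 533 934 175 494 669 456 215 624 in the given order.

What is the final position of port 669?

533 hashes to 0; slot 0 is free => place at 0.
934 hashes to 11; slot 11 is free => place at 11.
175 hashes to 6; slot 6 is free => place at 6.
494 hashes to 0, h2=3; 0 taken => place at 3.
669 hashes to 6, h2=10; 6,3,0 taken => place at 10.
456 hashes to 1; slot 1 is free => place at 1.
215 hashes to 7; slot 7 is free => place at 7.
624 hashes to 0, h2=1; 0,1 taken => place at 2.
Table: [533, 456, 624, 494, —, —, 175, 215, —, —, 669, 934, —]

10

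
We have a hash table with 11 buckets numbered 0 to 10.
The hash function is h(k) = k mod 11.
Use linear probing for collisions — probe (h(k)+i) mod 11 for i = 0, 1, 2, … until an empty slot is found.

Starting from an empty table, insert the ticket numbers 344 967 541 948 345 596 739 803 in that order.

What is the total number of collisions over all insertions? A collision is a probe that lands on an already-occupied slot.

12

Insert 344: h=3, slot 3 empty -> index 3.
Insert 967: h=10, slot 10 empty -> index 10.
Insert 541: h=2, slot 2 empty -> index 2.
Insert 948: h=2, slots 2,3 occupied -> index 4.
Insert 345: h=4, slot 4 occupied -> index 5.
Insert 596: h=2, slots 2,3,4,5 occupied -> index 6.
Insert 739: h=2, slots 2,3,4,5,6 occupied -> index 7.
Insert 803: h=0, slot 0 empty -> index 0.
Table: [803, _, 541, 344, 948, 345, 596, 739, _, _, 967]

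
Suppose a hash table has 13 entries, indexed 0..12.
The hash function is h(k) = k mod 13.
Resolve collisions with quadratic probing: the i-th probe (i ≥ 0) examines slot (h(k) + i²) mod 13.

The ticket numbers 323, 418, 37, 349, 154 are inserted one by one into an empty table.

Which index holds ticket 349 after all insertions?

323: h=11 => slot 11
418: h=2 => slot 2
37: h=11, probe 11,12 => slot 12
349: h=11, probe 11,12,2,7 => slot 7
154: h=11, probe 11,12,2,7,1 => slot 1
Table: [—, 154, 418, —, —, —, —, 349, —, —, —, 323, 37]

7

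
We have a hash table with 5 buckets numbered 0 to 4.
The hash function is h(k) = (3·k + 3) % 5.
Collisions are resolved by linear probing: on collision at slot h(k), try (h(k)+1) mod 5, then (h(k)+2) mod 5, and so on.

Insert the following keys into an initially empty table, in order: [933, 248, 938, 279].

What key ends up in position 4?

938

933 hashes to 2; slot 2 is free → place at 2.
248 hashes to 2; 2 taken → place at 3.
938 hashes to 2; 2,3 taken → place at 4.
279 hashes to 0; slot 0 is free → place at 0.
Table: [279, ., 933, 248, 938]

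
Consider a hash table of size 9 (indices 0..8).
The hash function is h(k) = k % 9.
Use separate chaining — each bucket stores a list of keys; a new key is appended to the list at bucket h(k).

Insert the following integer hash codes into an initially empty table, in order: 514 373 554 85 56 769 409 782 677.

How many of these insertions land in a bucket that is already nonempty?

514 -> bucket 1
373 -> bucket 4
554 -> bucket 5
85 -> bucket 4 (collision)
56 -> bucket 2
769 -> bucket 4 (collision)
409 -> bucket 4 (collision)
782 -> bucket 8
677 -> bucket 2 (collision)
Final buckets:
0: -
1: 514
2: 56 -> 677
3: -
4: 373 -> 85 -> 769 -> 409
5: 554
6: -
7: -
8: 782

4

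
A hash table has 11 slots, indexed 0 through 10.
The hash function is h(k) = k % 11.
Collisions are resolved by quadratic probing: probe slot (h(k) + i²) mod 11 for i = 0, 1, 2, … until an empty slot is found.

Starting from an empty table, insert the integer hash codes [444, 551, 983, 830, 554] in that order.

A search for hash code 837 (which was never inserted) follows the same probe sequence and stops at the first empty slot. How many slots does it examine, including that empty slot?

444 hashes to 4; slot 4 is free → place at 4.
551 hashes to 1; slot 1 is free → place at 1.
983 hashes to 4; 4 taken → place at 5.
830 hashes to 5; 5 taken → place at 6.
554 hashes to 4; 4,5 taken → place at 8.
Table: [-, 551, -, -, 444, 983, 830, -, 554, -, -]
Lookup 837: h=1, probe 1,2 → slot 2 empty, not found.

2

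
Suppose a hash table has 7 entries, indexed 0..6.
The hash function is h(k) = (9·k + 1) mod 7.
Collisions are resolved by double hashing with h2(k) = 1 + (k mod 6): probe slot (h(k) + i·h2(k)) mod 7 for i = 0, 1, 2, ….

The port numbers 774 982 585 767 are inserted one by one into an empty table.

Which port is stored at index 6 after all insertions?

774: h=2 => slot 2
982: h=5 => slot 5
585: h=2, h2=4, probe 2,6 => slot 6
767: h=2, h2=6, probe 2,1 => slot 1
Table: [-, 767, 774, -, -, 982, 585]

585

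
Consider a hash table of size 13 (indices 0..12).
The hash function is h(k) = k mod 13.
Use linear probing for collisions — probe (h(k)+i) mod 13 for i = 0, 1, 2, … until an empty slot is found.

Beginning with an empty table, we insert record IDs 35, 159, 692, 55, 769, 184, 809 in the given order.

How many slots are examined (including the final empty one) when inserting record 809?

Insert 35: h=9, slot 9 empty => index 9.
Insert 159: h=3, slot 3 empty => index 3.
Insert 692: h=3, slot 3 occupied => index 4.
Insert 55: h=3, slots 3,4 occupied => index 5.
Insert 769: h=2, slot 2 empty => index 2.
Insert 184: h=2, slots 2,3,4,5 occupied => index 6.
Insert 809: h=3, slots 3,4,5,6 occupied => index 7.
Table: [-, -, 769, 159, 692, 55, 184, 809, -, 35, -, -, -]

5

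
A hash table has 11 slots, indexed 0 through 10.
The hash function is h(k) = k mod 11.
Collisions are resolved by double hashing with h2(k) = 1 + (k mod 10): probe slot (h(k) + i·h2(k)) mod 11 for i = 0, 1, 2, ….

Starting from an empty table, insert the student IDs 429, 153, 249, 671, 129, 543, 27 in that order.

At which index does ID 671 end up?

2

429: h=0 => slot 0
153: h=10 => slot 10
249: h=7 => slot 7
671: h=0, h2=2, probe 0,2 => slot 2
129: h=8 => slot 8
543: h=4 => slot 4
27: h=5 => slot 5
Table: [429, ∅, 671, ∅, 543, 27, ∅, 249, 129, ∅, 153]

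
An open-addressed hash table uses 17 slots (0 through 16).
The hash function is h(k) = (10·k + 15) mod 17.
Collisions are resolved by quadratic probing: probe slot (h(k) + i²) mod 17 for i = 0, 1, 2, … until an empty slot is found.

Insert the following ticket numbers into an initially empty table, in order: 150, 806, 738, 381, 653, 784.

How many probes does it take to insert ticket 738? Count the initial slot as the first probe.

Insert 150: h=2, slot 2 empty → index 2.
Insert 806: h=0, slot 0 empty → index 0.
Insert 738: h=0, slot 0 occupied → index 1.
Insert 381: h=0, slots 0,1 occupied → index 4.
Insert 653: h=0, slots 0,1,4 occupied → index 9.
Insert 784: h=1, slots 1,2 occupied → index 5.
Table: [806, 738, 150, ., 381, 784, ., ., ., 653, ., ., ., ., ., ., .]

2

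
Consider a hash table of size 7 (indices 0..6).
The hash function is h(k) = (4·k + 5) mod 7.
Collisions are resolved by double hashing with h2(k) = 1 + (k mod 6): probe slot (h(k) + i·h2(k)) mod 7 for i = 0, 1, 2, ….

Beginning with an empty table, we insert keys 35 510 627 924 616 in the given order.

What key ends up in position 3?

35: h=5 -> slot 5
510: h=1 -> slot 1
627: h=0 -> slot 0
924: h=5, h2=1, probe 5,6 -> slot 6
616: h=5, h2=5, probe 5,3 -> slot 3
Table: [627, 510, -, 616, -, 35, 924]

616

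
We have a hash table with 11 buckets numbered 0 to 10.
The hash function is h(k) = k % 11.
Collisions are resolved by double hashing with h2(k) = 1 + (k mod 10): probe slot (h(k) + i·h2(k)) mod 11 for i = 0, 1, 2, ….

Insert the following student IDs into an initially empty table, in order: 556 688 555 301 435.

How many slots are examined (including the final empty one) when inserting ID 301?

3

556: h=6 -> slot 6
688: h=6, h2=9, probe 6,4 -> slot 4
555: h=5 -> slot 5
301: h=4, h2=2, probe 4,6,8 -> slot 8
435: h=6, h2=6, probe 6,1 -> slot 1
Table: [., 435, ., ., 688, 555, 556, ., 301, ., .]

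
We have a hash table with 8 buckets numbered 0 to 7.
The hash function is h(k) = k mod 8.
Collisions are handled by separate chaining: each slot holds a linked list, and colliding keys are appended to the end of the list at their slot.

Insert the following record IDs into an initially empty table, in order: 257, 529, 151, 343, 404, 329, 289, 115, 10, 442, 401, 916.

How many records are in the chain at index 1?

5

Insert 257: h=1, bucket 1 empty -> new chain.
Insert 529: h=1, bucket 1 nonempty -> append to chain.
Insert 151: h=7, bucket 7 empty -> new chain.
Insert 343: h=7, bucket 7 nonempty -> append to chain.
Insert 404: h=4, bucket 4 empty -> new chain.
Insert 329: h=1, bucket 1 nonempty -> append to chain.
Insert 289: h=1, bucket 1 nonempty -> append to chain.
Insert 115: h=3, bucket 3 empty -> new chain.
Insert 10: h=2, bucket 2 empty -> new chain.
Insert 442: h=2, bucket 2 nonempty -> append to chain.
Insert 401: h=1, bucket 1 nonempty -> append to chain.
Insert 916: h=4, bucket 4 nonempty -> append to chain.
Final buckets:
0: —
1: 257 -> 529 -> 329 -> 289 -> 401
2: 10 -> 442
3: 115
4: 404 -> 916
5: —
6: —
7: 151 -> 343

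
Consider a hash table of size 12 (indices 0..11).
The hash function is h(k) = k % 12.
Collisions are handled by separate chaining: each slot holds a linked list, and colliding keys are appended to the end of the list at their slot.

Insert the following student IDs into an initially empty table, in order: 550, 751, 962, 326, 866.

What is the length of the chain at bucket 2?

3

550 → bucket 10
751 → bucket 7
962 → bucket 2
326 → bucket 2 (collision)
866 → bucket 2 (collision)
Final buckets:
0: ∅
1: ∅
2: 962 -> 326 -> 866
3: ∅
4: ∅
5: ∅
6: ∅
7: 751
8: ∅
9: ∅
10: 550
11: ∅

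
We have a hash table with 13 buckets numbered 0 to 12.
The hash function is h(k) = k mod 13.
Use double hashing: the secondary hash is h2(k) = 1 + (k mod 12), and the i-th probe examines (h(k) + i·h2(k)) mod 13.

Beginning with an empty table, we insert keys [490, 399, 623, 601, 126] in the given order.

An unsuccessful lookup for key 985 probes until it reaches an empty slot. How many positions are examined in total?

3

Insert 490: h=9, slot 9 empty => index 9.
Insert 399: h=9, h2=4, slot 9 occupied => index 0.
Insert 623: h=12, slot 12 empty => index 12.
Insert 601: h=3, slot 3 empty => index 3.
Insert 126: h=9, h2=7, slots 9,3 occupied => index 10.
Table: [399, ., ., 601, ., ., ., ., ., 490, 126, ., 623]
Lookup 985: h=10, h2=2, probe 10,12,1 → slot 1 empty, not found.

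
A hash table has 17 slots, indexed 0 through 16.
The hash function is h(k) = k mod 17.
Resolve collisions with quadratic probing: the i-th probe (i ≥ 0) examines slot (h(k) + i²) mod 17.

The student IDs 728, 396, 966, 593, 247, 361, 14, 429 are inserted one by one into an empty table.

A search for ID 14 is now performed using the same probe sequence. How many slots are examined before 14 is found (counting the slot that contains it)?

728: h=14 -> slot 14
396: h=5 -> slot 5
966: h=14, probe 14,15 -> slot 15
593: h=15, probe 15,16 -> slot 16
247: h=9 -> slot 9
361: h=4 -> slot 4
14: h=14, probe 14,15,1 -> slot 1
429: h=4, probe 4,5,8 -> slot 8
Table: [., 14, ., ., 361, 396, ., ., 429, 247, ., ., ., ., 728, 966, 593]
Lookup 14: h=14, probe 14,15,1 → found at 1.

3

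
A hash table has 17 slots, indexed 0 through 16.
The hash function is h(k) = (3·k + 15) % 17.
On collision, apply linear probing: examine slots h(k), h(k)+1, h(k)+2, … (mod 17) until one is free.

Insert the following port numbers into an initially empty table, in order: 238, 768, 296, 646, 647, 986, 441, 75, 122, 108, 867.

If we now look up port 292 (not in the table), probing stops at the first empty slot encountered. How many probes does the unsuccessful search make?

Insert 238: h=15, slot 15 empty => index 15.
Insert 768: h=7, slot 7 empty => index 7.
Insert 296: h=2, slot 2 empty => index 2.
Insert 646: h=15, slot 15 occupied => index 16.
Insert 647: h=1, slot 1 empty => index 1.
Insert 986: h=15, slots 15,16 occupied => index 0.
Insert 441: h=12, slot 12 empty => index 12.
Insert 75: h=2, slot 2 occupied => index 3.
Insert 122: h=7, slot 7 occupied => index 8.
Insert 108: h=16, slots 16,0,1,2,3 occupied => index 4.
Insert 867: h=15, slots 15,16,0,1,2,3,4 occupied => index 5.
Table: [986, 647, 296, 75, 108, 867, —, 768, 122, —, —, —, 441, —, —, 238, 646]
Lookup 292: h=7, probe 7,8,9 → slot 9 empty, not found.

3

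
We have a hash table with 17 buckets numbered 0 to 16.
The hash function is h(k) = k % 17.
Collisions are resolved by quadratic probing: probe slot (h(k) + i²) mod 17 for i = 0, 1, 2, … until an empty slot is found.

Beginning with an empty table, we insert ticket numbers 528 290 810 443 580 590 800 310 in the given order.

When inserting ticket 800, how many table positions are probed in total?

4

Insert 528: h=1, slot 1 empty -> index 1.
Insert 290: h=1, slot 1 occupied -> index 2.
Insert 810: h=11, slot 11 empty -> index 11.
Insert 443: h=1, slots 1,2 occupied -> index 5.
Insert 580: h=2, slot 2 occupied -> index 3.
Insert 590: h=12, slot 12 empty -> index 12.
Insert 800: h=1, slots 1,2,5 occupied -> index 10.
Insert 310: h=4, slot 4 empty -> index 4.
Table: [_, 528, 290, 580, 310, 443, _, _, _, _, 800, 810, 590, _, _, _, _]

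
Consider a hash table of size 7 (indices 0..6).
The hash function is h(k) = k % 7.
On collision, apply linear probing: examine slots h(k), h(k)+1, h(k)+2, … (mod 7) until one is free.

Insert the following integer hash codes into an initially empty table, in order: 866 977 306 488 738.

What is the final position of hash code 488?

Insert 866: h=5, slot 5 empty => index 5.
Insert 977: h=4, slot 4 empty => index 4.
Insert 306: h=5, slot 5 occupied => index 6.
Insert 488: h=5, slots 5,6 occupied => index 0.
Insert 738: h=3, slot 3 empty => index 3.
Table: [488, ., ., 738, 977, 866, 306]

0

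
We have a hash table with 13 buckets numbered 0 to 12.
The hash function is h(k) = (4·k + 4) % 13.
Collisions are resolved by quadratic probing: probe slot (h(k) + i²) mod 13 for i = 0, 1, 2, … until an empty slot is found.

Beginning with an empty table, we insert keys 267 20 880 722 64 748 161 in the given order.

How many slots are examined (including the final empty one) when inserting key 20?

2

Insert 267: h=6, slot 6 empty → index 6.
Insert 20: h=6, slot 6 occupied → index 7.
Insert 880: h=1, slot 1 empty → index 1.
Insert 722: h=6, slots 6,7 occupied → index 10.
Insert 64: h=0, slot 0 empty → index 0.
Insert 748: h=6, slots 6,7,10 occupied → index 2.
Insert 161: h=11, slot 11 empty → index 11.
Table: [64, 880, 748, _, _, _, 267, 20, _, _, 722, 161, _]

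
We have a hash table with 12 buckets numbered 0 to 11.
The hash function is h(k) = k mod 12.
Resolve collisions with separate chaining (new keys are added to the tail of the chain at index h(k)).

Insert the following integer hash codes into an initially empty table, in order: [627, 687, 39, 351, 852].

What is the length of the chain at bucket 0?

627 -> bucket 3
687 -> bucket 3 (collision)
39 -> bucket 3 (collision)
351 -> bucket 3 (collision)
852 -> bucket 0
Final buckets:
0: 852
1: —
2: —
3: 627 -> 687 -> 39 -> 351
4: —
5: —
6: —
7: —
8: —
9: —
10: —
11: —

1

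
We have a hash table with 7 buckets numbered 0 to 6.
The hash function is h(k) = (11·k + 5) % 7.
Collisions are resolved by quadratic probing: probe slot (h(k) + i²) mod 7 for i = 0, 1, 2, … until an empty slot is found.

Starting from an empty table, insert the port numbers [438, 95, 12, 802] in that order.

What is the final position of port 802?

438 hashes to 0; slot 0 is free → place at 0.
95 hashes to 0; 0 taken → place at 1.
12 hashes to 4; slot 4 is free → place at 4.
802 hashes to 0; 0,1,4 taken → place at 2.
Table: [438, 95, 802, ∅, 12, ∅, ∅]

2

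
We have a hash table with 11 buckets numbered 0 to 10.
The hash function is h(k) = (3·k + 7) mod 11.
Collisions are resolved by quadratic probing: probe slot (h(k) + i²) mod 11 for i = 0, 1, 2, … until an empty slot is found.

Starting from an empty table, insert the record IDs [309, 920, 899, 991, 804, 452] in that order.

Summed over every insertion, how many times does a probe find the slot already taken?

309 hashes to 10; slot 10 is free → place at 10.
920 hashes to 6; slot 6 is free → place at 6.
899 hashes to 9; slot 9 is free → place at 9.
991 hashes to 10; 10 taken → place at 0.
804 hashes to 10; 10,0 taken → place at 3.
452 hashes to 10; 10,0,3 taken → place at 8.
Table: [991, ∅, ∅, 804, ∅, ∅, 920, ∅, 452, 899, 309]

6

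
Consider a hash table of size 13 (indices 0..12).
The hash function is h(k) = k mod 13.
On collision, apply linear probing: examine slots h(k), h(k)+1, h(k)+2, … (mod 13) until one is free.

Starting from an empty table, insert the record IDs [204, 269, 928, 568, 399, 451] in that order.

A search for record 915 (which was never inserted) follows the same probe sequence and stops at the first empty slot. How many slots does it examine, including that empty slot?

2

204: h=9 -> slot 9
269: h=9, probe 9,10 -> slot 10
928: h=5 -> slot 5
568: h=9, probe 9,10,11 -> slot 11
399: h=9, probe 9,10,11,12 -> slot 12
451: h=9, probe 9,10,11,12,0 -> slot 0
Table: [451, —, —, —, —, 928, —, —, —, 204, 269, 568, 399]
Lookup 915: h=5, probe 5,6 → slot 6 empty, not found.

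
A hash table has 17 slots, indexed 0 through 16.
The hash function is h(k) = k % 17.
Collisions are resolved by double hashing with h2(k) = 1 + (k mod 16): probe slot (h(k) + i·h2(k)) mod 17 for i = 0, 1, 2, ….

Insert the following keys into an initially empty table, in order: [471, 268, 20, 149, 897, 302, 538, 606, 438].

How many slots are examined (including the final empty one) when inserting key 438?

471 hashes to 12; slot 12 is free -> place at 12.
268 hashes to 13; slot 13 is free -> place at 13.
20 hashes to 3; slot 3 is free -> place at 3.
149 hashes to 13, h2=6; 13 taken -> place at 2.
897 hashes to 13, h2=2; 13 taken -> place at 15.
302 hashes to 13, h2=15; 13 taken -> place at 11.
538 hashes to 11, h2=11; 11 taken -> place at 5.
606 hashes to 11, h2=15; 11 taken -> place at 9.
438 hashes to 13, h2=7; 13,3 taken -> place at 10.
Table: [_, _, 149, 20, _, 538, _, _, _, 606, 438, 302, 471, 268, _, 897, _]

3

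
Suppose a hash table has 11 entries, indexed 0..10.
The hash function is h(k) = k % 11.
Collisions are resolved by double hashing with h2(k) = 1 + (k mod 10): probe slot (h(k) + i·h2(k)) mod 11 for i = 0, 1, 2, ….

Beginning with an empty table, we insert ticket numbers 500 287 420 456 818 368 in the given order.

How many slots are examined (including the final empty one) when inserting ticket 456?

500: h=5 => slot 5
287: h=1 => slot 1
420: h=2 => slot 2
456: h=5, h2=7, probe 5,1,8 => slot 8
818: h=4 => slot 4
368: h=5, h2=9, probe 5,3 => slot 3
Table: [∅, 287, 420, 368, 818, 500, ∅, ∅, 456, ∅, ∅]

3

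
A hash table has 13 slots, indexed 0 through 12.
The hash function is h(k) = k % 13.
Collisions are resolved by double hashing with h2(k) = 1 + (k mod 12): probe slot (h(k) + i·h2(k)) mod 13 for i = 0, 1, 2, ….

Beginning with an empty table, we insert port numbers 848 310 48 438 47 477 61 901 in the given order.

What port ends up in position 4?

848 hashes to 3; slot 3 is free -> place at 3.
310 hashes to 11; slot 11 is free -> place at 11.
48 hashes to 9; slot 9 is free -> place at 9.
438 hashes to 9, h2=7; 9,3 taken -> place at 10.
47 hashes to 8; slot 8 is free -> place at 8.
477 hashes to 9, h2=10; 9 taken -> place at 6.
61 hashes to 9, h2=2; 9,11 taken -> place at 0.
901 hashes to 4; slot 4 is free -> place at 4.
Table: [61, —, —, 848, 901, —, 477, —, 47, 48, 438, 310, —]

901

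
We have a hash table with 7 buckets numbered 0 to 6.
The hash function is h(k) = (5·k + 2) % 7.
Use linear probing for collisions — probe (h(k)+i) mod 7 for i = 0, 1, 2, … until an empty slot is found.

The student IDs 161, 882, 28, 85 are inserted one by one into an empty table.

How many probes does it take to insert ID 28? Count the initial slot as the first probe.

3

Insert 161: h=2, slot 2 empty → index 2.
Insert 882: h=2, slot 2 occupied → index 3.
Insert 28: h=2, slots 2,3 occupied → index 4.
Insert 85: h=0, slot 0 empty → index 0.
Table: [85, ∅, 161, 882, 28, ∅, ∅]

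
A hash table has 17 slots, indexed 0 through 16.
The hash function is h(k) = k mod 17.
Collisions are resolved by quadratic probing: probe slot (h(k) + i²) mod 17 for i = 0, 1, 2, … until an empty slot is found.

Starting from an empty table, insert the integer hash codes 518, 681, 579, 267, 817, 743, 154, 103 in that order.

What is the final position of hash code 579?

2

518 hashes to 8; slot 8 is free -> place at 8.
681 hashes to 1; slot 1 is free -> place at 1.
579 hashes to 1; 1 taken -> place at 2.
267 hashes to 12; slot 12 is free -> place at 12.
817 hashes to 1; 1,2 taken -> place at 5.
743 hashes to 12; 12 taken -> place at 13.
154 hashes to 1; 1,2,5 taken -> place at 10.
103 hashes to 1; 1,2,5,10 taken -> place at 0.
Table: [103, 681, 579, -, -, 817, -, -, 518, -, 154, -, 267, 743, -, -, -]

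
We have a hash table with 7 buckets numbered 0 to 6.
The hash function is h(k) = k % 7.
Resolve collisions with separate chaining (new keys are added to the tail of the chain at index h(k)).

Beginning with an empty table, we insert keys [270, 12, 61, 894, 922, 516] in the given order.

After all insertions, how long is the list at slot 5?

Insert 270: h=4, bucket 4 empty → new chain.
Insert 12: h=5, bucket 5 empty → new chain.
Insert 61: h=5, bucket 5 nonempty → append to chain.
Insert 894: h=5, bucket 5 nonempty → append to chain.
Insert 922: h=5, bucket 5 nonempty → append to chain.
Insert 516: h=5, bucket 5 nonempty → append to chain.
Final buckets:
0: .
1: .
2: .
3: .
4: 270
5: 12 -> 61 -> 894 -> 922 -> 516
6: .

5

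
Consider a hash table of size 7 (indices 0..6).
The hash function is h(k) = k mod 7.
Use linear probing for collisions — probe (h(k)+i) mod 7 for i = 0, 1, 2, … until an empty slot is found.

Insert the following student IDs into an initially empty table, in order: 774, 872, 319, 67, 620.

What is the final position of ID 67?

774 hashes to 4; slot 4 is free -> place at 4.
872 hashes to 4; 4 taken -> place at 5.
319 hashes to 4; 4,5 taken -> place at 6.
67 hashes to 4; 4,5,6 taken -> place at 0.
620 hashes to 4; 4,5,6,0 taken -> place at 1.
Table: [67, 620, _, _, 774, 872, 319]

0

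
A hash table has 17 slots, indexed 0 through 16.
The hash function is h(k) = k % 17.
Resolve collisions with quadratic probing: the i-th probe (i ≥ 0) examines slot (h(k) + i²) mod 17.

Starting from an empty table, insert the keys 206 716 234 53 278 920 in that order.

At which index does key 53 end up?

206: h=2 → slot 2
716: h=2, probe 2,3 → slot 3
234: h=13 → slot 13
53: h=2, probe 2,3,6 → slot 6
278: h=6, probe 6,7 → slot 7
920: h=2, probe 2,3,6,11 → slot 11
Table: [∅, ∅, 206, 716, ∅, ∅, 53, 278, ∅, ∅, ∅, 920, ∅, 234, ∅, ∅, ∅]

6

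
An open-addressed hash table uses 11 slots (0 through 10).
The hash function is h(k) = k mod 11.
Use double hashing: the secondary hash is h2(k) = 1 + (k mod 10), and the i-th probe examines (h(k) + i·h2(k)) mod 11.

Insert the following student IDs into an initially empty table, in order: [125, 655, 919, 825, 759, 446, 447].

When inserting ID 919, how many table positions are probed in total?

2

125: h=4 → slot 4
655: h=6 → slot 6
919: h=6, h2=10, probe 6,5 → slot 5
825: h=0 → slot 0
759: h=0, h2=10, probe 0,10 → slot 10
446: h=6, h2=7, probe 6,2 → slot 2
447: h=7 → slot 7
Table: [825, —, 446, —, 125, 919, 655, 447, —, —, 759]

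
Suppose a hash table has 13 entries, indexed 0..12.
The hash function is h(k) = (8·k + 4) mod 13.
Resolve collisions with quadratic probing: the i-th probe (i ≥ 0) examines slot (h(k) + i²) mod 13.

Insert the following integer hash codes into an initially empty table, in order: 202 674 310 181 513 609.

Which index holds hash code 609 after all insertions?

202 hashes to 8; slot 8 is free => place at 8.
674 hashes to 1; slot 1 is free => place at 1.
310 hashes to 1; 1 taken => place at 2.
181 hashes to 9; slot 9 is free => place at 9.
513 hashes to 0; slot 0 is free => place at 0.
609 hashes to 1; 1,2 taken => place at 5.
Table: [513, 674, 310, ∅, ∅, 609, ∅, ∅, 202, 181, ∅, ∅, ∅]

5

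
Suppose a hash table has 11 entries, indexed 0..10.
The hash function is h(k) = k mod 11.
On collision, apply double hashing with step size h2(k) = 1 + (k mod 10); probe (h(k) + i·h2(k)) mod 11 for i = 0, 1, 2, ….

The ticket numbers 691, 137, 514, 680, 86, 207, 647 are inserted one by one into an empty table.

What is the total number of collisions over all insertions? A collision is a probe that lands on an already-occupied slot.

6

Insert 691: h=9, slot 9 empty => index 9.
Insert 137: h=5, slot 5 empty => index 5.
Insert 514: h=8, slot 8 empty => index 8.
Insert 680: h=9, h2=1, slot 9 occupied => index 10.
Insert 86: h=9, h2=7, slots 9,5 occupied => index 1.
Insert 207: h=9, h2=8, slot 9 occupied => index 6.
Insert 647: h=9, h2=8, slots 9,6 occupied => index 3.
Table: [., 86, ., 647, ., 137, 207, ., 514, 691, 680]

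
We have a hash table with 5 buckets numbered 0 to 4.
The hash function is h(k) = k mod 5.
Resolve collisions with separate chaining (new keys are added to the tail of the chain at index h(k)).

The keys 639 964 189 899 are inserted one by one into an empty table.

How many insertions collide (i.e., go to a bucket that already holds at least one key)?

639 → bucket 4
964 → bucket 4 (collision)
189 → bucket 4 (collision)
899 → bucket 4 (collision)
Final buckets:
0: .
1: .
2: .
3: .
4: 639 -> 964 -> 189 -> 899

3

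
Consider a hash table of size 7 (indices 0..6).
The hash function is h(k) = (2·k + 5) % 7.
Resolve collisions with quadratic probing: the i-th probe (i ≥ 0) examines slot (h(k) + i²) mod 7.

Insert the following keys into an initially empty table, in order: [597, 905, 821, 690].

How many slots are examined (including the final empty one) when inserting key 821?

3

597: h=2 → slot 2
905: h=2, probe 2,3 → slot 3
821: h=2, probe 2,3,6 → slot 6
690: h=6, probe 6,0 → slot 0
Table: [690, -, 597, 905, -, -, 821]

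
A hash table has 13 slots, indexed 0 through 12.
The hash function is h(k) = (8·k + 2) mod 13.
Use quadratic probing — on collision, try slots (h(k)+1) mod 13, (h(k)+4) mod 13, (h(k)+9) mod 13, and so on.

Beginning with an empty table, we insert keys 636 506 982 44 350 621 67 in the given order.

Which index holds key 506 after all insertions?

8

636: h=7 -> slot 7
506: h=7, probe 7,8 -> slot 8
982: h=6 -> slot 6
44: h=3 -> slot 3
350: h=7, probe 7,8,11 -> slot 11
621: h=4 -> slot 4
67: h=5 -> slot 5
Table: [∅, ∅, ∅, 44, 621, 67, 982, 636, 506, ∅, ∅, 350, ∅]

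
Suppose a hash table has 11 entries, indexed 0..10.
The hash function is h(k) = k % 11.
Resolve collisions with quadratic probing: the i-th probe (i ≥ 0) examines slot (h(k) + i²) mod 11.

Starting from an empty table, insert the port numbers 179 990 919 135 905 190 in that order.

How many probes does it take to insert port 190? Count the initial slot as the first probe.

179 hashes to 3; slot 3 is free → place at 3.
990 hashes to 0; slot 0 is free → place at 0.
919 hashes to 6; slot 6 is free → place at 6.
135 hashes to 3; 3 taken → place at 4.
905 hashes to 3; 3,4 taken → place at 7.
190 hashes to 3; 3,4,7 taken → place at 1.
Table: [990, 190, ∅, 179, 135, ∅, 919, 905, ∅, ∅, ∅]

4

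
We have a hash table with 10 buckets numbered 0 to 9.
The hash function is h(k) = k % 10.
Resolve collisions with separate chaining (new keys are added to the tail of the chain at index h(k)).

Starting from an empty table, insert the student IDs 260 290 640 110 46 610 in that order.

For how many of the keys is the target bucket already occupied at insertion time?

Insert 260: h=0, bucket 0 empty -> new chain.
Insert 290: h=0, bucket 0 nonempty -> append to chain.
Insert 640: h=0, bucket 0 nonempty -> append to chain.
Insert 110: h=0, bucket 0 nonempty -> append to chain.
Insert 46: h=6, bucket 6 empty -> new chain.
Insert 610: h=0, bucket 0 nonempty -> append to chain.
Final buckets:
0: 260 -> 290 -> 640 -> 110 -> 610
1: —
2: —
3: —
4: —
5: —
6: 46
7: —
8: —
9: —

4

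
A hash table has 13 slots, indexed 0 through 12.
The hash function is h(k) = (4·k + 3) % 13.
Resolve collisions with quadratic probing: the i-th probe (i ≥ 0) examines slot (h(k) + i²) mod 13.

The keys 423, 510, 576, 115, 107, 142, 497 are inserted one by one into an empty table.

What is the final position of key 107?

3

423 hashes to 5; slot 5 is free => place at 5.
510 hashes to 2; slot 2 is free => place at 2.
576 hashes to 6; slot 6 is free => place at 6.
115 hashes to 8; slot 8 is free => place at 8.
107 hashes to 2; 2 taken => place at 3.
142 hashes to 12; slot 12 is free => place at 12.
497 hashes to 2; 2,3,6 taken => place at 11.
Table: [∅, ∅, 510, 107, ∅, 423, 576, ∅, 115, ∅, ∅, 497, 142]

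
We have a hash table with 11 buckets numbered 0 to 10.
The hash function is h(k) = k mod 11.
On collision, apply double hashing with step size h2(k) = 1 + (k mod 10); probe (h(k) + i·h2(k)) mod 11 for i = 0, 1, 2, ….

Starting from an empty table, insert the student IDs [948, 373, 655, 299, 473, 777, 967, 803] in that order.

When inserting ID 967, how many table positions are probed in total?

3

948 hashes to 2; slot 2 is free -> place at 2.
373 hashes to 10; slot 10 is free -> place at 10.
655 hashes to 6; slot 6 is free -> place at 6.
299 hashes to 2, h2=10; 2 taken -> place at 1.
473 hashes to 0; slot 0 is free -> place at 0.
777 hashes to 7; slot 7 is free -> place at 7.
967 hashes to 10, h2=8; 10,7 taken -> place at 4.
803 hashes to 0, h2=4; 0,4 taken -> place at 8.
Table: [473, 299, 948, —, 967, —, 655, 777, 803, —, 373]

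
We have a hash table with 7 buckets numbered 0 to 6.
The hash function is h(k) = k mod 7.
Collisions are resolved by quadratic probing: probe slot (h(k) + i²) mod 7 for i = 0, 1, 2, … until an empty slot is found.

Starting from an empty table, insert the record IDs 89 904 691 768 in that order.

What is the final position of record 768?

89 hashes to 5; slot 5 is free → place at 5.
904 hashes to 1; slot 1 is free → place at 1.
691 hashes to 5; 5 taken → place at 6.
768 hashes to 5; 5,6 taken → place at 2.
Table: [∅, 904, 768, ∅, ∅, 89, 691]

2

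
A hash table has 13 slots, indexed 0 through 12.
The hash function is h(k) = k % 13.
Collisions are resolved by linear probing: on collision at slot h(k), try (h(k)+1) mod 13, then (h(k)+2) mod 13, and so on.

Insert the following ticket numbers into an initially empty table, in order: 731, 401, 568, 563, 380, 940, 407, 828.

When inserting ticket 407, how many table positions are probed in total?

Insert 731: h=3, slot 3 empty -> index 3.
Insert 401: h=11, slot 11 empty -> index 11.
Insert 568: h=9, slot 9 empty -> index 9.
Insert 563: h=4, slot 4 empty -> index 4.
Insert 380: h=3, slots 3,4 occupied -> index 5.
Insert 940: h=4, slots 4,5 occupied -> index 6.
Insert 407: h=4, slots 4,5,6 occupied -> index 7.
Insert 828: h=9, slot 9 occupied -> index 10.
Table: [., ., ., 731, 563, 380, 940, 407, ., 568, 828, 401, .]

4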